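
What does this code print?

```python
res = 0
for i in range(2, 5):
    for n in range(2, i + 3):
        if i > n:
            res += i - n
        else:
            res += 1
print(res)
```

13

i=2,n=2: not 2>2, res = 0+1 = 1
i=2,n=3: not 2>3, res = 1+1 = 2
i=2,n=4: not 2>4, res = 2+1 = 3
i=3,n=2: 3>2, res = 3+1 = 4
i=3,n=3: not 3>3, res = 4+1 = 5
i=3,n=4: not 3>4, res = 5+1 = 6
i=3,n=5: not 3>5, res = 6+1 = 7
i=4,n=2: 4>2, res = 7+2 = 9
i=4,n=3: 4>3, res = 9+1 = 10
i=4,n=4: not 4>4, res = 10+1 = 11
i=4,n=5: not 4>5, res = 11+1 = 12
i=4,n=6: not 4>6, res = 12+1 = 13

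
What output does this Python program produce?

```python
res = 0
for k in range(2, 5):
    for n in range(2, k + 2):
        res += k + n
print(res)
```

57

k=2,n=2: res = 0+4 = 4
k=2,n=3: res = 4+5 = 9
k=3,n=2: res = 9+5 = 14
k=3,n=3: res = 14+6 = 20
k=3,n=4: res = 20+7 = 27
k=4,n=2: res = 27+6 = 33
k=4,n=3: res = 33+7 = 40
k=4,n=4: res = 40+8 = 48
k=4,n=5: res = 48+9 = 57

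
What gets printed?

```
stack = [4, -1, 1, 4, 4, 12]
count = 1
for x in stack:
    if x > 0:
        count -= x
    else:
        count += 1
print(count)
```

-23

x=4: >0, count = 1-4 = -3
x=-1: not >0, count = (-3)+1 = -2
x=1: >0, count = (-2)-1 = -3
x=4: >0, count = (-3)-4 = -7
x=4: >0, count = (-7)-4 = -11
x=12: >0, count = (-11)-12 = -23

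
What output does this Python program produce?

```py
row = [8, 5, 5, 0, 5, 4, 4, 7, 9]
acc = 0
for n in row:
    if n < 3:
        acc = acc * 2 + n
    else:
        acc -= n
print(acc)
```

n=8: not <3, acc = 0-8 = -8
n=5: not <3, acc = (-8)-5 = -13
n=5: not <3, acc = (-13)-5 = -18
n=0: <3, acc = (-18)*2+0 = -36
n=5: not <3, acc = (-36)-5 = -41
n=4: not <3, acc = (-41)-4 = -45
n=4: not <3, acc = (-45)-4 = -49
n=7: not <3, acc = (-49)-7 = -56
n=9: not <3, acc = (-56)-9 = -65

-65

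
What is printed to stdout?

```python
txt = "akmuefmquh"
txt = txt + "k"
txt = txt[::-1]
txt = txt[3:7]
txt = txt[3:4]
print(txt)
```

e

+ 'k' → 'akmuefmquhk'
reverse → 'khuqmfeumka'
slice [3:7] → 'qmfe'
slice [3:4] → 'e'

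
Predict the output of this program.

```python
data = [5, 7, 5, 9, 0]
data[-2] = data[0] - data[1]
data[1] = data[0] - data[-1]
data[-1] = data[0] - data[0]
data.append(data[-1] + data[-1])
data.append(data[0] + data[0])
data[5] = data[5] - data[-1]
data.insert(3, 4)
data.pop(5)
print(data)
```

[5, 5, 5, 4, -2, -10, 10]

data[-2] = data[0]-data[1] = 5-7 = -2 → [5, 7, 5, -2, 0]
data[1] = data[0]-data[-1] = 5-0 = 5 → [5, 5, 5, -2, 0]
data[-1] = data[0]-data[0] = 5-5 = 0 → [5, 5, 5, -2, 0]
append data[-1]+data[-1] = 0+0 = 0 → [5, 5, 5, -2, 0, 0]
append data[0]+data[0] = 5+5 = 10 → [5, 5, 5, -2, 0, 0, 10]
data[5] = data[5]-data[-1] = 0-10 = -10 → [5, 5, 5, -2, 0, -10, 10]
insert 4 at 3 → [5, 5, 5, 4, -2, 0, -10, 10]
pop(5) removes 0 → [5, 5, 5, 4, -2, -10, 10]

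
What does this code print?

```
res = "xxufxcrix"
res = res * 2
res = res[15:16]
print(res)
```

repeat ×2 → 'xxufxcrixxxufxcrix'
slice [15:16] → 'r'

r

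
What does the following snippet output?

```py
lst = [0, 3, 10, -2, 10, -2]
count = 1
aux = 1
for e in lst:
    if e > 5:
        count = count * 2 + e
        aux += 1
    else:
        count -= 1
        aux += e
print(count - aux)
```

21

e=0: not >5, count = 1-1 = 0; aux=1
e=3: not >5, count = 0-1 = -1; aux=4
e=10: >5, count = (-1)*2+10 = 8; aux=5
e=-2: not >5, count = 8-1 = 7; aux=3
e=10: >5, count = 7*2+10 = 24; aux=4
e=-2: not >5, count = 24-1 = 23; aux=2
count-aux = 23-2 = 21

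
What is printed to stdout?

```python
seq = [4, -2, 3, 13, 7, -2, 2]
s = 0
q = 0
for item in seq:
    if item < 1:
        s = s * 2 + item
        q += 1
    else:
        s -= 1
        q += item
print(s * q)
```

item=4: not <1, s = 0-1 = -1; q=4
item=-2: <1, s = (-1)*2+(-2) = -4; q=5
item=3: not <1, s = (-4)-1 = -5; q=8
item=13: not <1, s = (-5)-1 = -6; q=21
item=7: not <1, s = (-6)-1 = -7; q=28
item=-2: <1, s = (-7)*2+(-2) = -16; q=29
item=2: not <1, s = (-16)-1 = -17; q=31
s*q = (-17)*31 = -527

-527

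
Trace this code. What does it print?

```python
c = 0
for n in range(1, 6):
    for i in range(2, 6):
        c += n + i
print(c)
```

n=1,i=2: c = 0+3 = 3
n=1,i=3: c = 3+4 = 7
n=1,i=4: c = 7+5 = 12
n=1,i=5: c = 12+6 = 18
n=2,i=2: c = 18+4 = 22
n=2,i=3: c = 22+5 = 27
n=2,i=4: c = 27+6 = 33
n=2,i=5: c = 33+7 = 40
n=3,i=2: c = 40+5 = 45
n=3,i=3: c = 45+6 = 51
n=3,i=4: c = 51+7 = 58
n=3,i=5: c = 58+8 = 66
n=4,i=2: c = 66+6 = 72
n=4,i=3: c = 72+7 = 79
n=4,i=4: c = 79+8 = 87
n=4,i=5: c = 87+9 = 96
n=5,i=2: c = 96+7 = 103
n=5,i=3: c = 103+8 = 111
n=5,i=4: c = 111+9 = 120
n=5,i=5: c = 120+10 = 130

130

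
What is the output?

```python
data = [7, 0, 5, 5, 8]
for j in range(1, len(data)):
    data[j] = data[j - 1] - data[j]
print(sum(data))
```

2

j=1: data[1] = 7-0 = 7 → [7, 7, 5, 5, 8]
j=2: data[2] = 7-5 = 2 → [7, 7, 2, 5, 8]
j=3: data[3] = 2-5 = -3 → [7, 7, 2, -3, 8]
j=4: data[4] = (-3)-8 = -11 → [7, 7, 2, -3, -11]
sum = 2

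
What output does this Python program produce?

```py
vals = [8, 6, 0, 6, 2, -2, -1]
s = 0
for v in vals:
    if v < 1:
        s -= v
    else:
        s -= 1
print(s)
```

-1

v=8: not <1, s = 0-1 = -1
v=6: not <1, s = (-1)-1 = -2
v=0: <1, s = (-2)-0 = -2
v=6: not <1, s = (-2)-1 = -3
v=2: not <1, s = (-3)-1 = -4
v=-2: <1, s = (-4)-(-2) = -2
v=-1: <1, s = (-2)-(-1) = -1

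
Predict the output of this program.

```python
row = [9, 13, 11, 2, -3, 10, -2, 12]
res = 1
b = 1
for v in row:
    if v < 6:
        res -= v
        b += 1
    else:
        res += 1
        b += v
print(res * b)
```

531

v=9: not <6, res = 1+1 = 2; b=10
v=13: not <6, res = 2+1 = 3; b=23
v=11: not <6, res = 3+1 = 4; b=34
v=2: <6, res = 4-2 = 2; b=35
v=-3: <6, res = 2-(-3) = 5; b=36
v=10: not <6, res = 5+1 = 6; b=46
v=-2: <6, res = 6-(-2) = 8; b=47
v=12: not <6, res = 8+1 = 9; b=59
res*b = 9*59 = 531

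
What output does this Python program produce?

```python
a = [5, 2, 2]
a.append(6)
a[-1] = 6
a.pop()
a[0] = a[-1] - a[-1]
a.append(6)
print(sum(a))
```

10

append 6 → [5, 2, 2, 6]
a[-1] = 6 → [5, 2, 2, 6]
pop() removes 6 → [5, 2, 2]
a[0] = a[-1]-a[-1] = 2-2 = 0 → [0, 2, 2]
append 6 → [0, 2, 2, 6]
sum = 10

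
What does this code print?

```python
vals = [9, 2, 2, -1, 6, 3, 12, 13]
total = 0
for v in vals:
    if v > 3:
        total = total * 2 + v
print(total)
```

133

v=9: >3, total = 0*2+9 = 9
v=2: not >3
v=2: not >3
v=-1: not >3
v=6: >3, total = 9*2+6 = 24
v=3: not >3
v=12: >3, total = 24*2+12 = 60
v=13: >3, total = 60*2+13 = 133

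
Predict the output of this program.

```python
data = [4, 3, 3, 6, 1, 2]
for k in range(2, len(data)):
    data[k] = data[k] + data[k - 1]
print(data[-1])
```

15

k=2: data[2] = 3+3 = 6 → [4, 3, 6, 6, 1, 2]
k=3: data[3] = 6+6 = 12 → [4, 3, 6, 12, 1, 2]
k=4: data[4] = 1+12 = 13 → [4, 3, 6, 12, 13, 2]
k=5: data[5] = 2+13 = 15 → [4, 3, 6, 12, 13, 15]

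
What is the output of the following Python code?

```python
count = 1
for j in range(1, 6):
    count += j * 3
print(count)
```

j=1: count = 1+1*3 = 4
j=2: count = 4+2*3 = 10
j=3: count = 10+3*3 = 19
j=4: count = 19+4*3 = 31
j=5: count = 31+5*3 = 46

46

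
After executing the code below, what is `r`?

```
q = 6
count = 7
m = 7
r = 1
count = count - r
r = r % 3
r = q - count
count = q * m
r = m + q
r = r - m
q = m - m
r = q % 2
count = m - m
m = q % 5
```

count = 7-1 = 6
r = 1%3 = 1
r = 6-6 = 0
count = 6*7 = 42
r = 7+6 = 13
r = 13-7 = 6
q = 7-7 = 0
r = 0%2 = 0
count = 7-7 = 0
m = 0%5 = 0

0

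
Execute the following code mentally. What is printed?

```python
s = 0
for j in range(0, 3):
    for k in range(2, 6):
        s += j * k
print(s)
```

j=0,k=2: s = 0+0 = 0
j=0,k=3: s = 0+0 = 0
j=0,k=4: s = 0+0 = 0
j=0,k=5: s = 0+0 = 0
j=1,k=2: s = 0+2 = 2
j=1,k=3: s = 2+3 = 5
j=1,k=4: s = 5+4 = 9
j=1,k=5: s = 9+5 = 14
j=2,k=2: s = 14+4 = 18
j=2,k=3: s = 18+6 = 24
j=2,k=4: s = 24+8 = 32
j=2,k=5: s = 32+10 = 42

42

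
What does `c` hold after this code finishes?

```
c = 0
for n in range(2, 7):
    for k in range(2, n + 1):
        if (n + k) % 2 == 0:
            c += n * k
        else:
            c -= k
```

n=2,k=2: even sum, c = 0+4 = 4
n=3,k=2: odd sum, c = 4-2 = 2
n=3,k=3: even sum, c = 2+9 = 11
n=4,k=2: even sum, c = 11+8 = 19
n=4,k=3: odd sum, c = 19-3 = 16
n=4,k=4: even sum, c = 16+16 = 32
n=5,k=2: odd sum, c = 32-2 = 30
n=5,k=3: even sum, c = 30+15 = 45
n=5,k=4: odd sum, c = 45-4 = 41
n=5,k=5: even sum, c = 41+25 = 66
n=6,k=2: even sum, c = 66+12 = 78
n=6,k=3: odd sum, c = 78-3 = 75
n=6,k=4: even sum, c = 75+24 = 99
n=6,k=5: odd sum, c = 99-5 = 94
n=6,k=6: even sum, c = 94+36 = 130

130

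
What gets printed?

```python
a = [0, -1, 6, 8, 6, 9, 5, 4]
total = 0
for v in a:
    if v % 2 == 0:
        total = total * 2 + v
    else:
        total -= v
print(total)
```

84

v=0: even, total = 0*2+0 = 0
v=-1: not even, total = 0-(-1) = 1
v=6: even, total = 1*2+6 = 8
v=8: even, total = 8*2+8 = 24
v=6: even, total = 24*2+6 = 54
v=9: not even, total = 54-9 = 45
v=5: not even, total = 45-5 = 40
v=4: even, total = 40*2+4 = 84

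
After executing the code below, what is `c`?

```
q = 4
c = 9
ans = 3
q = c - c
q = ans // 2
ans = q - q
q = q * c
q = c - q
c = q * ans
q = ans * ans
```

0

q = 9-9 = 0
q = 3//2 = 1
ans = 1-1 = 0
q = 1*9 = 9
q = 9-9 = 0
c = 0*0 = 0
q = 0*0 = 0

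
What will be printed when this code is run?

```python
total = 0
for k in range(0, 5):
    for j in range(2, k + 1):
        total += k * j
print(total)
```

55

k=2,j=2: total = 0+4 = 4
k=3,j=2: total = 4+6 = 10
k=3,j=3: total = 10+9 = 19
k=4,j=2: total = 19+8 = 27
k=4,j=3: total = 27+12 = 39
k=4,j=4: total = 39+16 = 55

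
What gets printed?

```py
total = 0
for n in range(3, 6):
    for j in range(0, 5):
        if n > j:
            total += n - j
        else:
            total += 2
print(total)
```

37

n=3,j=0: 3>0, total = 0+3 = 3
n=3,j=1: 3>1, total = 3+2 = 5
n=3,j=2: 3>2, total = 5+1 = 6
n=3,j=3: not 3>3, total = 6+2 = 8
n=3,j=4: not 3>4, total = 8+2 = 10
n=4,j=0: 4>0, total = 10+4 = 14
n=4,j=1: 4>1, total = 14+3 = 17
n=4,j=2: 4>2, total = 17+2 = 19
n=4,j=3: 4>3, total = 19+1 = 20
n=4,j=4: not 4>4, total = 20+2 = 22
n=5,j=0: 5>0, total = 22+5 = 27
n=5,j=1: 5>1, total = 27+4 = 31
n=5,j=2: 5>2, total = 31+3 = 34
n=5,j=3: 5>3, total = 34+2 = 36
n=5,j=4: 5>4, total = 36+1 = 37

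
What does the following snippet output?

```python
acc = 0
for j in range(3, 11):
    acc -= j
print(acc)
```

j=3: acc = 0-3 = -3
j=4: acc = (-3)-4 = -7
j=5: acc = (-7)-5 = -12
j=6: acc = (-12)-6 = -18
j=7: acc = (-18)-7 = -25
j=8: acc = (-25)-8 = -33
j=9: acc = (-33)-9 = -42
j=10: acc = (-42)-10 = -52

-52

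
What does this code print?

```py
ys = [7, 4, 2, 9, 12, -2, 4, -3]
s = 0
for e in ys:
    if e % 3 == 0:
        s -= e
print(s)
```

-18

e=7: not %3==0
e=4: not %3==0
e=2: not %3==0
e=9: %3==0, s = 0-9 = -9
e=12: %3==0, s = (-9)-12 = -21
e=-2: not %3==0
e=4: not %3==0
e=-3: %3==0, s = (-21)-(-3) = -18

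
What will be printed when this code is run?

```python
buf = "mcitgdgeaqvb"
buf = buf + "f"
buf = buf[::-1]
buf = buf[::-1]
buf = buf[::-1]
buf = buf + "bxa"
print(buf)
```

+ 'f' → 'mcitgdgeaqvbf'
reverse → 'fbvqaegdgticm'
reverse → 'mcitgdgeaqvbf'
reverse → 'fbvqaegdgticm'
+ 'bxa' → 'fbvqaegdgticmbxa'

fbvqaegdgticmbxa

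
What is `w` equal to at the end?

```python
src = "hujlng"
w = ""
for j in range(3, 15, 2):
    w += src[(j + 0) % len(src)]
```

'lgulgu'

j=3: add src[3]='l' → 'l'
j=5: add src[5]='g' → 'lg'
j=7: add src[1]='u' → 'lgu'
j=9: add src[3]='l' → 'lgul'
j=11: add src[5]='g' → 'lgulg'
j=13: add src[1]='u' → 'lgulgu'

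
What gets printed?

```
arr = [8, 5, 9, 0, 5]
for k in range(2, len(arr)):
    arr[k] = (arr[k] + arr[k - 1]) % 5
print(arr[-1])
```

4

k=2: arr[2] = (9+5)%5 = 4 → [8, 5, 4, 0, 5]
k=3: arr[3] = (0+4)%5 = 4 → [8, 5, 4, 4, 5]
k=4: arr[4] = (5+4)%5 = 4 → [8, 5, 4, 4, 4]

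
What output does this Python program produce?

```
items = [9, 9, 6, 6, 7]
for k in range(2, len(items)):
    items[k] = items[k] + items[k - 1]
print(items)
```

[9, 9, 15, 21, 28]

k=2: items[2] = 6+9 = 15 → [9, 9, 15, 6, 7]
k=3: items[3] = 6+15 = 21 → [9, 9, 15, 21, 7]
k=4: items[4] = 7+21 = 28 → [9, 9, 15, 21, 28]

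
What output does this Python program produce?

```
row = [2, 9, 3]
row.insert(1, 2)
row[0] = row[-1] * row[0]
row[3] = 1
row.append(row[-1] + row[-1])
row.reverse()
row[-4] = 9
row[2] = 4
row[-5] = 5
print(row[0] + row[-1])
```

insert 2 at 1 → [2, 2, 9, 3]
row[0] = row[-1]*row[0] = 3*2 = 6 → [6, 2, 9, 3]
row[3] = 1 → [6, 2, 9, 1]
append row[-1]+row[-1] = 1+1 = 2 → [6, 2, 9, 1, 2]
reverse → [2, 1, 9, 2, 6]
row[-4] = 9 → [2, 9, 9, 2, 6]
row[2] = 4 → [2, 9, 4, 2, 6]
row[-5] = 5 → [5, 9, 4, 2, 6]
row[0]+row[-1] = 5+6 = 11

11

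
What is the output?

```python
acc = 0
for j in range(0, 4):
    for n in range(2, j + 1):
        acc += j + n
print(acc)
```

j=2,n=2: acc = 0+4 = 4
j=3,n=2: acc = 4+5 = 9
j=3,n=3: acc = 9+6 = 15

15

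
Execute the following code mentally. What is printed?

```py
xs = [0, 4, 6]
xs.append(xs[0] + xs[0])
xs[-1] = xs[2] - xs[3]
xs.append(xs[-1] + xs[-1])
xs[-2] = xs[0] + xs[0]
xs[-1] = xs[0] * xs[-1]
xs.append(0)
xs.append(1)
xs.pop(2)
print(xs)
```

append xs[0]+xs[0] = 0+0 = 0 → [0, 4, 6, 0]
xs[-1] = xs[2]-xs[3] = 6-0 = 6 → [0, 4, 6, 6]
append xs[-1]+xs[-1] = 6+6 = 12 → [0, 4, 6, 6, 12]
xs[-2] = xs[0]+xs[0] = 0+0 = 0 → [0, 4, 6, 0, 12]
xs[-1] = xs[0]*xs[-1] = 0*12 = 0 → [0, 4, 6, 0, 0]
append 0 → [0, 4, 6, 0, 0, 0]
append 1 → [0, 4, 6, 0, 0, 0, 1]
pop(2) removes 6 → [0, 4, 0, 0, 0, 1]

[0, 4, 0, 0, 0, 1]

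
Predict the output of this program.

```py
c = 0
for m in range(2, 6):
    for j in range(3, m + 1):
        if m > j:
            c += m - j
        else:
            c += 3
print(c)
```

13

m=3,j=3: not 3>3, c = 0+3 = 3
m=4,j=3: 4>3, c = 3+1 = 4
m=4,j=4: not 4>4, c = 4+3 = 7
m=5,j=3: 5>3, c = 7+2 = 9
m=5,j=4: 5>4, c = 9+1 = 10
m=5,j=5: not 5>5, c = 10+3 = 13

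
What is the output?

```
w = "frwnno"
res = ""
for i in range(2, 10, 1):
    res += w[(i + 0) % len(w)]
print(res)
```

wnnofrwn

i=2: add w[2]='w' → 'w'
i=3: add w[3]='n' → 'wn'
i=4: add w[4]='n' → 'wnn'
i=5: add w[5]='o' → 'wnno'
i=6: add w[0]='f' → 'wnnof'
i=7: add w[1]='r' → 'wnnofr'
i=8: add w[2]='w' → 'wnnofrw'
i=9: add w[3]='n' → 'wnnofrwn'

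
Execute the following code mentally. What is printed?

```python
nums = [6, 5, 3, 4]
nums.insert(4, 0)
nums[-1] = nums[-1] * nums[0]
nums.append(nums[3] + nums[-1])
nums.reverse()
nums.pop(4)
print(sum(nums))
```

insert 0 at 4 → [6, 5, 3, 4, 0]
nums[-1] = nums[-1]*nums[0] = 0*6 = 0 → [6, 5, 3, 4, 0]
append nums[3]+nums[-1] = 4+0 = 4 → [6, 5, 3, 4, 0, 4]
reverse → [4, 0, 4, 3, 5, 6]
pop(4) removes 5 → [4, 0, 4, 3, 6]
sum = 17

17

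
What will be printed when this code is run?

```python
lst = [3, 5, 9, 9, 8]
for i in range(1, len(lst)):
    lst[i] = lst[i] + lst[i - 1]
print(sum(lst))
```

i=1: lst[1] = 5+3 = 8 → [3, 8, 9, 9, 8]
i=2: lst[2] = 9+8 = 17 → [3, 8, 17, 9, 8]
i=3: lst[3] = 9+17 = 26 → [3, 8, 17, 26, 8]
i=4: lst[4] = 8+26 = 34 → [3, 8, 17, 26, 34]
sum = 88

88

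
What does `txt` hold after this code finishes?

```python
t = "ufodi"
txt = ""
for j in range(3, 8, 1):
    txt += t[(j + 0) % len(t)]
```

j=3: add t[3]='d' → 'd'
j=4: add t[4]='i' → 'di'
j=5: add t[0]='u' → 'diu'
j=6: add t[1]='f' → 'diuf'
j=7: add t[2]='o' → 'diufo'

'diufo'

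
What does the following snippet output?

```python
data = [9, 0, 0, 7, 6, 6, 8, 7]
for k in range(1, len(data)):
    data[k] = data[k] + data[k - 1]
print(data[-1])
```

43

k=1: data[1] = 0+9 = 9 → [9, 9, 0, 7, 6, 6, 8, 7]
k=2: data[2] = 0+9 = 9 → [9, 9, 9, 7, 6, 6, 8, 7]
k=3: data[3] = 7+9 = 16 → [9, 9, 9, 16, 6, 6, 8, 7]
k=4: data[4] = 6+16 = 22 → [9, 9, 9, 16, 22, 6, 8, 7]
k=5: data[5] = 6+22 = 28 → [9, 9, 9, 16, 22, 28, 8, 7]
k=6: data[6] = 8+28 = 36 → [9, 9, 9, 16, 22, 28, 36, 7]
k=7: data[7] = 7+36 = 43 → [9, 9, 9, 16, 22, 28, 36, 43]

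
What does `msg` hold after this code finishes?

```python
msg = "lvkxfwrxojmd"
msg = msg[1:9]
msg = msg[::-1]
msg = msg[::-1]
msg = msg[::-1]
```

'oxrwfxkv'

slice [1:9] → 'vkxfwrxo'
reverse → 'oxrwfxkv'
reverse → 'vkxfwrxo'
reverse → 'oxrwfxkv'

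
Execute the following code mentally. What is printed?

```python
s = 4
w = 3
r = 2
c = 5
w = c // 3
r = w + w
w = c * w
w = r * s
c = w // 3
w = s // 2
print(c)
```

w = 5//3 = 1
r = 1+1 = 2
w = 5*1 = 5
w = 2*4 = 8
c = 8//3 = 2
w = 4//2 = 2

2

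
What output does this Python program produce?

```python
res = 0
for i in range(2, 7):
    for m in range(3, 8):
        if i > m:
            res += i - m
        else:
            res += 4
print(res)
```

i=2,m=3: not 2>3, res = 0+4 = 4
i=2,m=4: not 2>4, res = 4+4 = 8
i=2,m=5: not 2>5, res = 8+4 = 12
i=2,m=6: not 2>6, res = 12+4 = 16
i=2,m=7: not 2>7, res = 16+4 = 20
i=3,m=3: not 3>3, res = 20+4 = 24
i=3,m=4: not 3>4, res = 24+4 = 28
i=3,m=5: not 3>5, res = 28+4 = 32
i=3,m=6: not 3>6, res = 32+4 = 36
i=3,m=7: not 3>7, res = 36+4 = 40
i=4,m=3: 4>3, res = 40+1 = 41
i=4,m=4: not 4>4, res = 41+4 = 45
i=4,m=5: not 4>5, res = 45+4 = 49
i=4,m=6: not 4>6, res = 49+4 = 53
i=4,m=7: not 4>7, res = 53+4 = 57
i=5,m=3: 5>3, res = 57+2 = 59
i=5,m=4: 5>4, res = 59+1 = 60
i=5,m=5: not 5>5, res = 60+4 = 64
i=5,m=6: not 5>6, res = 64+4 = 68
i=5,m=7: not 5>7, res = 68+4 = 72
i=6,m=3: 6>3, res = 72+3 = 75
i=6,m=4: 6>4, res = 75+2 = 77
i=6,m=5: 6>5, res = 77+1 = 78
i=6,m=6: not 6>6, res = 78+4 = 82
i=6,m=7: not 6>7, res = 82+4 = 86

86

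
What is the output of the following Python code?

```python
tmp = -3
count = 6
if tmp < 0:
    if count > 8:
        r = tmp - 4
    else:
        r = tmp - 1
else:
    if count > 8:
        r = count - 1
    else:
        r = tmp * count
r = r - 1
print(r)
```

-5

tmp=-3, count=6
tmp < 0 is True; count > 8 is False
→ r = tmp - 1 = -4
r = (-4)-1 = -5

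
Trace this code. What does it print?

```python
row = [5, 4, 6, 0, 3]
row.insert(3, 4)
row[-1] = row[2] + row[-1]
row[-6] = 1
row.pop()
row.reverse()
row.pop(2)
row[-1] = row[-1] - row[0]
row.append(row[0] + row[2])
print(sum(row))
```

insert 4 at 3 → [5, 4, 6, 4, 0, 3]
row[-1] = row[2]+row[-1] = 6+3 = 9 → [5, 4, 6, 4, 0, 9]
row[-6] = 1 → [1, 4, 6, 4, 0, 9]
pop() removes 9 → [1, 4, 6, 4, 0]
reverse → [0, 4, 6, 4, 1]
pop(2) removes 6 → [0, 4, 4, 1]
row[-1] = row[-1]-row[0] = 1-0 = 1 → [0, 4, 4, 1]
append row[0]+row[2] = 0+4 = 4 → [0, 4, 4, 1, 4]
sum = 13

13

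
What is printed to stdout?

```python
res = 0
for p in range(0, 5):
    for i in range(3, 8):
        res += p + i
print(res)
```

175

p=0,i=3: res = 0+3 = 3
p=0,i=4: res = 3+4 = 7
p=0,i=5: res = 7+5 = 12
p=0,i=6: res = 12+6 = 18
p=0,i=7: res = 18+7 = 25
p=1,i=3: res = 25+4 = 29
p=1,i=4: res = 29+5 = 34
p=1,i=5: res = 34+6 = 40
p=1,i=6: res = 40+7 = 47
p=1,i=7: res = 47+8 = 55
p=2,i=3: res = 55+5 = 60
p=2,i=4: res = 60+6 = 66
p=2,i=5: res = 66+7 = 73
p=2,i=6: res = 73+8 = 81
p=2,i=7: res = 81+9 = 90
p=3,i=3: res = 90+6 = 96
p=3,i=4: res = 96+7 = 103
p=3,i=5: res = 103+8 = 111
p=3,i=6: res = 111+9 = 120
p=3,i=7: res = 120+10 = 130
p=4,i=3: res = 130+7 = 137
p=4,i=4: res = 137+8 = 145
p=4,i=5: res = 145+9 = 154
p=4,i=6: res = 154+10 = 164
p=4,i=7: res = 164+11 = 175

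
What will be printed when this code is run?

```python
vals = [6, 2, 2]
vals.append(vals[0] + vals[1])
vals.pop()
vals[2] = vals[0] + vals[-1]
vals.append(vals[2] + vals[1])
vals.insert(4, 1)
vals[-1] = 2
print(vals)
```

append vals[0]+vals[1] = 6+2 = 8 → [6, 2, 2, 8]
pop() removes 8 → [6, 2, 2]
vals[2] = vals[0]+vals[-1] = 6+2 = 8 → [6, 2, 8]
append vals[2]+vals[1] = 8+2 = 10 → [6, 2, 8, 10]
insert 1 at 4 → [6, 2, 8, 10, 1]
vals[-1] = 2 → [6, 2, 8, 10, 2]

[6, 2, 8, 10, 2]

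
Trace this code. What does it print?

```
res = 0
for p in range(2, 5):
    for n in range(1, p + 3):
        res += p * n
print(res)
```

p=2,n=1: res = 0+2 = 2
p=2,n=2: res = 2+4 = 6
p=2,n=3: res = 6+6 = 12
p=2,n=4: res = 12+8 = 20
p=3,n=1: res = 20+3 = 23
p=3,n=2: res = 23+6 = 29
p=3,n=3: res = 29+9 = 38
p=3,n=4: res = 38+12 = 50
p=3,n=5: res = 50+15 = 65
p=4,n=1: res = 65+4 = 69
p=4,n=2: res = 69+8 = 77
p=4,n=3: res = 77+12 = 89
p=4,n=4: res = 89+16 = 105
p=4,n=5: res = 105+20 = 125
p=4,n=6: res = 125+24 = 149

149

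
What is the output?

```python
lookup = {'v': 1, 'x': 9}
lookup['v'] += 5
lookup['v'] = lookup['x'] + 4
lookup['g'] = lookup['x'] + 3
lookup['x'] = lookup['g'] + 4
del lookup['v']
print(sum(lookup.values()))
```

28

lookup['v'] = 1+5 = 6 → {'v': 6, 'x': 9}
lookup['v'] = lookup['x']+4 = 13 → {'v': 13, 'x': 9}
lookup['g'] = lookup['x']+3 = 12 → {'v': 13, 'x': 9, 'g': 12}
lookup['x'] = lookup['g']+4 = 16 → {'v': 13, 'x': 16, 'g': 12}
del 'v' → {'x': 16, 'g': 12}
sum of values = 28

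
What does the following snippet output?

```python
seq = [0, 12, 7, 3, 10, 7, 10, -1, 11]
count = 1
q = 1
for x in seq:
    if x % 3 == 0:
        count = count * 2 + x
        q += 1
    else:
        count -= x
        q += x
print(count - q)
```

x=0: %3==0, count = 1*2+0 = 2; q=2
x=12: %3==0, count = 2*2+12 = 16; q=3
x=7: not %3==0, count = 16-7 = 9; q=10
x=3: %3==0, count = 9*2+3 = 21; q=11
x=10: not %3==0, count = 21-10 = 11; q=21
x=7: not %3==0, count = 11-7 = 4; q=28
x=10: not %3==0, count = 4-10 = -6; q=38
x=-1: not %3==0, count = (-6)-(-1) = -5; q=37
x=11: not %3==0, count = (-5)-11 = -16; q=48
count-q = (-16)-48 = -64

-64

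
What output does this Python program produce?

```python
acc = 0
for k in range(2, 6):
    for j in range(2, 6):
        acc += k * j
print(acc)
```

k=2,j=2: acc = 0+4 = 4
k=2,j=3: acc = 4+6 = 10
k=2,j=4: acc = 10+8 = 18
k=2,j=5: acc = 18+10 = 28
k=3,j=2: acc = 28+6 = 34
k=3,j=3: acc = 34+9 = 43
k=3,j=4: acc = 43+12 = 55
k=3,j=5: acc = 55+15 = 70
k=4,j=2: acc = 70+8 = 78
k=4,j=3: acc = 78+12 = 90
k=4,j=4: acc = 90+16 = 106
k=4,j=5: acc = 106+20 = 126
k=5,j=2: acc = 126+10 = 136
k=5,j=3: acc = 136+15 = 151
k=5,j=4: acc = 151+20 = 171
k=5,j=5: acc = 171+25 = 196

196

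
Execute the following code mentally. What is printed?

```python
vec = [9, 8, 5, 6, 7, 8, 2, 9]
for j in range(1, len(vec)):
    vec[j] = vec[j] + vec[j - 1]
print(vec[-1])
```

j=1: vec[1] = 8+9 = 17 → [9, 17, 5, 6, 7, 8, 2, 9]
j=2: vec[2] = 5+17 = 22 → [9, 17, 22, 6, 7, 8, 2, 9]
j=3: vec[3] = 6+22 = 28 → [9, 17, 22, 28, 7, 8, 2, 9]
j=4: vec[4] = 7+28 = 35 → [9, 17, 22, 28, 35, 8, 2, 9]
j=5: vec[5] = 8+35 = 43 → [9, 17, 22, 28, 35, 43, 2, 9]
j=6: vec[6] = 2+43 = 45 → [9, 17, 22, 28, 35, 43, 45, 9]
j=7: vec[7] = 9+45 = 54 → [9, 17, 22, 28, 35, 43, 45, 54]

54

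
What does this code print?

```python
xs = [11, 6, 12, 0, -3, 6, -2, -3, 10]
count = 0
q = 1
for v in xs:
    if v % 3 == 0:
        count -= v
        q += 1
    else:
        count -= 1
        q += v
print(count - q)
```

-47

v=11: not %3==0, count = 0-1 = -1; q=12
v=6: %3==0, count = (-1)-6 = -7; q=13
v=12: %3==0, count = (-7)-12 = -19; q=14
v=0: %3==0, count = (-19)-0 = -19; q=15
v=-3: %3==0, count = (-19)-(-3) = -16; q=16
v=6: %3==0, count = (-16)-6 = -22; q=17
v=-2: not %3==0, count = (-22)-1 = -23; q=15
v=-3: %3==0, count = (-23)-(-3) = -20; q=16
v=10: not %3==0, count = (-20)-1 = -21; q=26
count-q = (-21)-26 = -47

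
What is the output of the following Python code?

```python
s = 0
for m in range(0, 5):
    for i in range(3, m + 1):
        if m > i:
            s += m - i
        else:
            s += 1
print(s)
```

3

m=3,i=3: not 3>3, s = 0+1 = 1
m=4,i=3: 4>3, s = 1+1 = 2
m=4,i=4: not 4>4, s = 2+1 = 3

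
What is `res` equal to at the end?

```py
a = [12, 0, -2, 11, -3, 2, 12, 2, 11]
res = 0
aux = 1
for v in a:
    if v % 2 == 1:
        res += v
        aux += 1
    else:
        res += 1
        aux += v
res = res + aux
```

55

v=12: not odd, res = 0+1 = 1; aux=13
v=0: not odd, res = 1+1 = 2; aux=13
v=-2: not odd, res = 2+1 = 3; aux=11
v=11: odd, res = 3+11 = 14; aux=12
v=-3: odd, res = 14+(-3) = 11; aux=13
v=2: not odd, res = 11+1 = 12; aux=15
v=12: not odd, res = 12+1 = 13; aux=27
v=2: not odd, res = 13+1 = 14; aux=29
v=11: odd, res = 14+11 = 25; aux=30
res+aux = 25+30 = 55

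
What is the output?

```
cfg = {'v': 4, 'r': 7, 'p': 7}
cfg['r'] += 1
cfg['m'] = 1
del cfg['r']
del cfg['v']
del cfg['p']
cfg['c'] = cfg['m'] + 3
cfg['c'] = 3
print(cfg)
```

{'m': 1, 'c': 3}

cfg['r'] = 7+1 = 8 → {'v': 4, 'r': 8, 'p': 7}
cfg['m'] = 1 → {'v': 4, 'r': 8, 'p': 7, 'm': 1}
del 'r' → {'v': 4, 'p': 7, 'm': 1}
del 'v' → {'p': 7, 'm': 1}
del 'p' → {'m': 1}
cfg['c'] = cfg['m']+3 = 4 → {'m': 1, 'c': 4}
cfg['c'] = 3 → {'m': 1, 'c': 3}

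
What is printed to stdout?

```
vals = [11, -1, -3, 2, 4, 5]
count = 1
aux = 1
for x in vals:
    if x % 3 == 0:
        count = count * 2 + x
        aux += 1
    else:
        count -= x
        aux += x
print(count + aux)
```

-9

x=11: not %3==0, count = 1-11 = -10; aux=12
x=-1: not %3==0, count = (-10)-(-1) = -9; aux=11
x=-3: %3==0, count = (-9)*2+(-3) = -21; aux=12
x=2: not %3==0, count = (-21)-2 = -23; aux=14
x=4: not %3==0, count = (-23)-4 = -27; aux=18
x=5: not %3==0, count = (-27)-5 = -32; aux=23
count+aux = (-32)+23 = -9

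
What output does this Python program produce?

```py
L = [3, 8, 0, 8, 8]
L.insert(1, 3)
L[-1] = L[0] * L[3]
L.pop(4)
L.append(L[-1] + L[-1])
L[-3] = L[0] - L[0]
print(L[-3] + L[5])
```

insert 3 at 1 → [3, 3, 8, 0, 8, 8]
L[-1] = L[0]*L[3] = 3*0 = 0 → [3, 3, 8, 0, 8, 0]
pop(4) removes 8 → [3, 3, 8, 0, 0]
append L[-1]+L[-1] = 0+0 = 0 → [3, 3, 8, 0, 0, 0]
L[-3] = L[0]-L[0] = 3-3 = 0 → [3, 3, 8, 0, 0, 0]
L[-3]+L[5] = 0+0 = 0

0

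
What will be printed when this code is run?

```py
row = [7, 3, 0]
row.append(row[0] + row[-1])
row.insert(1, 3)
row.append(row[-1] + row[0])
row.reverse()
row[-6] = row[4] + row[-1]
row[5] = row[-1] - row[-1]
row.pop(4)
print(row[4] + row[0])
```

10

append row[0]+row[-1] = 7+0 = 7 → [7, 3, 0, 7]
insert 3 at 1 → [7, 3, 3, 0, 7]
append row[-1]+row[0] = 7+7 = 14 → [7, 3, 3, 0, 7, 14]
reverse → [14, 7, 0, 3, 3, 7]
row[-6] = row[4]+row[-1] = 3+7 = 10 → [10, 7, 0, 3, 3, 7]
row[5] = row[-1]-row[-1] = 7-7 = 0 → [10, 7, 0, 3, 3, 0]
pop(4) removes 3 → [10, 7, 0, 3, 0]
row[4]+row[0] = 0+10 = 10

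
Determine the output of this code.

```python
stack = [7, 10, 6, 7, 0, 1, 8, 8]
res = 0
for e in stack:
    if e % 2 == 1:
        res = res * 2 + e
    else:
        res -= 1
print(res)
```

e=7: odd, res = 0*2+7 = 7
e=10: not odd, res = 7-1 = 6
e=6: not odd, res = 6-1 = 5
e=7: odd, res = 5*2+7 = 17
e=0: not odd, res = 17-1 = 16
e=1: odd, res = 16*2+1 = 33
e=8: not odd, res = 33-1 = 32
e=8: not odd, res = 32-1 = 31

31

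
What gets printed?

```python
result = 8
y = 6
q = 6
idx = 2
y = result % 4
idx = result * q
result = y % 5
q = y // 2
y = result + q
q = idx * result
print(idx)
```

48

y = 8%4 = 0
idx = 8*6 = 48
result = 0%5 = 0
q = 0//2 = 0
y = 0+0 = 0
q = 48*0 = 0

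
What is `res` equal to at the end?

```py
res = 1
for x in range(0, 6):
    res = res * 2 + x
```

x=0: res = 1*2+0 = 2
x=1: res = 2*2+1 = 5
x=2: res = 5*2+2 = 12
x=3: res = 12*2+3 = 27
x=4: res = 27*2+4 = 58
x=5: res = 58*2+5 = 121

121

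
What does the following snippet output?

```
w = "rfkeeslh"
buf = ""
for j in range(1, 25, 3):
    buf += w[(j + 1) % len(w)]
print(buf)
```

ksrelfeh

j=1: add w[2]='k' → 'k'
j=4: add w[5]='s' → 'ks'
j=7: add w[0]='r' → 'ksr'
j=10: add w[3]='e' → 'ksre'
j=13: add w[6]='l' → 'ksrel'
j=16: add w[1]='f' → 'ksrelf'
j=19: add w[4]='e' → 'ksrelfe'
j=22: add w[7]='h' → 'ksrelfeh'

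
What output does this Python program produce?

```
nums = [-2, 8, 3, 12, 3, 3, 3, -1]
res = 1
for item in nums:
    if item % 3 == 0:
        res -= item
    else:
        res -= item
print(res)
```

-28

item=-2: not %3==0, res = 1-(-2) = 3
item=8: not %3==0, res = 3-8 = -5
item=3: %3==0, res = (-5)-3 = -8
item=12: %3==0, res = (-8)-12 = -20
item=3: %3==0, res = (-20)-3 = -23
item=3: %3==0, res = (-23)-3 = -26
item=3: %3==0, res = (-26)-3 = -29
item=-1: not %3==0, res = (-29)-(-1) = -28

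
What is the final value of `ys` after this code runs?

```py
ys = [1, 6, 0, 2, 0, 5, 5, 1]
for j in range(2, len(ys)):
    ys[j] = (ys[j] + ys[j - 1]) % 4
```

j=2: ys[2] = (0+6)%4 = 2 → [1, 6, 2, 2, 0, 5, 5, 1]
j=3: ys[3] = (2+2)%4 = 0 → [1, 6, 2, 0, 0, 5, 5, 1]
j=4: ys[4] = (0+0)%4 = 0 → [1, 6, 2, 0, 0, 5, 5, 1]
j=5: ys[5] = (5+0)%4 = 1 → [1, 6, 2, 0, 0, 1, 5, 1]
j=6: ys[6] = (5+1)%4 = 2 → [1, 6, 2, 0, 0, 1, 2, 1]
j=7: ys[7] = (1+2)%4 = 3 → [1, 6, 2, 0, 0, 1, 2, 3]

[1, 6, 2, 0, 0, 1, 2, 3]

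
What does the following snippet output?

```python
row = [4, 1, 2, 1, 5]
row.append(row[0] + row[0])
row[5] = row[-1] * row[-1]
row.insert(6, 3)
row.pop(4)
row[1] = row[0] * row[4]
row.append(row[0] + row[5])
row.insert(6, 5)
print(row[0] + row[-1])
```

11

append row[0]+row[0] = 4+4 = 8 → [4, 1, 2, 1, 5, 8]
row[5] = row[-1]*row[-1] = 8*8 = 64 → [4, 1, 2, 1, 5, 64]
insert 3 at 6 → [4, 1, 2, 1, 5, 64, 3]
pop(4) removes 5 → [4, 1, 2, 1, 64, 3]
row[1] = row[0]*row[4] = 4*64 = 256 → [4, 256, 2, 1, 64, 3]
append row[0]+row[5] = 4+3 = 7 → [4, 256, 2, 1, 64, 3, 7]
insert 5 at 6 → [4, 256, 2, 1, 64, 3, 5, 7]
row[0]+row[-1] = 4+7 = 11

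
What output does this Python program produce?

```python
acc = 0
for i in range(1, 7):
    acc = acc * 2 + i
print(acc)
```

120

i=1: acc = 0*2+1 = 1
i=2: acc = 1*2+2 = 4
i=3: acc = 4*2+3 = 11
i=4: acc = 11*2+4 = 26
i=5: acc = 26*2+5 = 57
i=6: acc = 57*2+6 = 120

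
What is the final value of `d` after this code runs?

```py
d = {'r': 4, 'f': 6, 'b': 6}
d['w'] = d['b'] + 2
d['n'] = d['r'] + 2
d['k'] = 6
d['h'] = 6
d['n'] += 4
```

d['w'] = d['b']+2 = 8 → {'r': 4, 'f': 6, 'b': 6, 'w': 8}
d['n'] = d['r']+2 = 6 → {'r': 4, 'f': 6, 'b': 6, 'w': 8, 'n': 6}
d['k'] = 6 → {'r': 4, 'f': 6, 'b': 6, 'w': 8, 'n': 6, 'k': 6}
d['h'] = 6 → {'r': 4, 'f': 6, 'b': 6, 'w': 8, 'n': 6, 'k': 6, 'h': 6}
d['n'] = 6+4 = 10 → {'r': 4, 'f': 6, 'b': 6, 'w': 8, 'n': 10, 'k': 6, 'h': 6}

{'r': 4, 'f': 6, 'b': 6, 'w': 8, 'n': 10, 'k': 6, 'h': 6}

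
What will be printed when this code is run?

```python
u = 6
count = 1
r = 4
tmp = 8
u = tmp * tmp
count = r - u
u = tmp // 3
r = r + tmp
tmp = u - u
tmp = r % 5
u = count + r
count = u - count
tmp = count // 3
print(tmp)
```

4

u = 8*8 = 64
count = 4-64 = -60
u = 8//3 = 2
r = 4+8 = 12
tmp = 2-2 = 0
tmp = 12%5 = 2
u = (-60)+12 = -48
count = (-48)-(-60) = 12
tmp = 12//3 = 4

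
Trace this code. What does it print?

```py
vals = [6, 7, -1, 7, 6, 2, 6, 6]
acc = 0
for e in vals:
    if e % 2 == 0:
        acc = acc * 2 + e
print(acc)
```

e=6: even, acc = 0*2+6 = 6
e=7: not even
e=-1: not even
e=7: not even
e=6: even, acc = 6*2+6 = 18
e=2: even, acc = 18*2+2 = 38
e=6: even, acc = 38*2+6 = 82
e=6: even, acc = 82*2+6 = 170

170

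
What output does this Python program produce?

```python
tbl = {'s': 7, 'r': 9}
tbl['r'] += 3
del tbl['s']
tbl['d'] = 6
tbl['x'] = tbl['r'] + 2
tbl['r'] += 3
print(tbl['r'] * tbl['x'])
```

210

tbl['r'] = 9+3 = 12 → {'s': 7, 'r': 12}
del 's' → {'r': 12}
tbl['d'] = 6 → {'r': 12, 'd': 6}
tbl['x'] = tbl['r']+2 = 14 → {'r': 12, 'd': 6, 'x': 14}
tbl['r'] = 12+3 = 15 → {'r': 15, 'd': 6, 'x': 14}
tbl['r']*tbl['x'] = 15*14 = 210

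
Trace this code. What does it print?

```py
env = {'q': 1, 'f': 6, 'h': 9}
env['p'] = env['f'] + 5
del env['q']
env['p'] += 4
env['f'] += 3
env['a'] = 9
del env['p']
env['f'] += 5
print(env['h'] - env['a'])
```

0

env['p'] = env['f']+5 = 11 → {'q': 1, 'f': 6, 'h': 9, 'p': 11}
del 'q' → {'f': 6, 'h': 9, 'p': 11}
env['p'] = 11+4 = 15 → {'f': 6, 'h': 9, 'p': 15}
env['f'] = 6+3 = 9 → {'f': 9, 'h': 9, 'p': 15}
env['a'] = 9 → {'f': 9, 'h': 9, 'p': 15, 'a': 9}
del 'p' → {'f': 9, 'h': 9, 'a': 9}
env['f'] = 9+5 = 14 → {'f': 14, 'h': 9, 'a': 9}
env['h']-env['a'] = 9-9 = 0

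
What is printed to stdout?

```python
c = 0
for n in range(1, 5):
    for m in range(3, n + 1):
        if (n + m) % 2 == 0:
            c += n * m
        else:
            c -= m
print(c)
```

22

n=3,m=3: even sum, c = 0+9 = 9
n=4,m=3: odd sum, c = 9-3 = 6
n=4,m=4: even sum, c = 6+16 = 22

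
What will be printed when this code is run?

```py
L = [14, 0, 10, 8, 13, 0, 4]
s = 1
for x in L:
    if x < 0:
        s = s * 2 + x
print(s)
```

1

x=14: not <0
x=0: not <0
x=10: not <0
x=8: not <0
x=13: not <0
x=0: not <0
x=4: not <0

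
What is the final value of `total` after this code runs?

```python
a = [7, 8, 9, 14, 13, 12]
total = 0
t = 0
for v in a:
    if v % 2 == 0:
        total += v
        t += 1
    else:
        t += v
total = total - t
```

v=7: not even; t=7
v=8: even, total = 0+8 = 8; t=8
v=9: not even; t=17
v=14: even, total = 8+14 = 22; t=18
v=13: not even; t=31
v=12: even, total = 22+12 = 34; t=32
total-t = 34-32 = 2

2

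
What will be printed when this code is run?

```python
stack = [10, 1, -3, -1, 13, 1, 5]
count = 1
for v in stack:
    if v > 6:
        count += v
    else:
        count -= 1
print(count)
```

19

v=10: >6, count = 1+10 = 11
v=1: not >6, count = 11-1 = 10
v=-3: not >6, count = 10-1 = 9
v=-1: not >6, count = 9-1 = 8
v=13: >6, count = 8+13 = 21
v=1: not >6, count = 21-1 = 20
v=5: not >6, count = 20-1 = 19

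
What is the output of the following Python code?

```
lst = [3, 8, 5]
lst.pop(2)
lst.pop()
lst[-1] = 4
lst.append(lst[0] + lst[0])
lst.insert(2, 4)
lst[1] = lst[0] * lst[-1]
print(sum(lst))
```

24

pop(2) removes 5 → [3, 8]
pop() removes 8 → [3]
lst[-1] = 4 → [4]
append lst[0]+lst[0] = 4+4 = 8 → [4, 8]
insert 4 at 2 → [4, 8, 4]
lst[1] = lst[0]*lst[-1] = 4*4 = 16 → [4, 16, 4]
sum = 24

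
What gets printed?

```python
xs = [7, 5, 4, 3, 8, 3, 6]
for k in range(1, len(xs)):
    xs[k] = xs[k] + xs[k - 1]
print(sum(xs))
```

147

k=1: xs[1] = 5+7 = 12 → [7, 12, 4, 3, 8, 3, 6]
k=2: xs[2] = 4+12 = 16 → [7, 12, 16, 3, 8, 3, 6]
k=3: xs[3] = 3+16 = 19 → [7, 12, 16, 19, 8, 3, 6]
k=4: xs[4] = 8+19 = 27 → [7, 12, 16, 19, 27, 3, 6]
k=5: xs[5] = 3+27 = 30 → [7, 12, 16, 19, 27, 30, 6]
k=6: xs[6] = 6+30 = 36 → [7, 12, 16, 19, 27, 30, 36]
sum = 147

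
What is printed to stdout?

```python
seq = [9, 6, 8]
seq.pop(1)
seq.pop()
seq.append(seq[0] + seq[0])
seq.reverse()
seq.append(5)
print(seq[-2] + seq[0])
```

27

pop(1) removes 6 → [9, 8]
pop() removes 8 → [9]
append seq[0]+seq[0] = 9+9 = 18 → [9, 18]
reverse → [18, 9]
append 5 → [18, 9, 5]
seq[-2]+seq[0] = 9+18 = 27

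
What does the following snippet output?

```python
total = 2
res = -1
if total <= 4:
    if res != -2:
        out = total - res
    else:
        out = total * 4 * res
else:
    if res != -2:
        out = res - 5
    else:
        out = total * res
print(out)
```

3

total=2, res=-1
total <= 4 is True; res != -2 is True
→ out = total - res = 3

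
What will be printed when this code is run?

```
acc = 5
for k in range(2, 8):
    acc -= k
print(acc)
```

k=2: acc = 5-2 = 3
k=3: acc = 3-3 = 0
k=4: acc = 0-4 = -4
k=5: acc = (-4)-5 = -9
k=6: acc = (-9)-6 = -15
k=7: acc = (-15)-7 = -22

-22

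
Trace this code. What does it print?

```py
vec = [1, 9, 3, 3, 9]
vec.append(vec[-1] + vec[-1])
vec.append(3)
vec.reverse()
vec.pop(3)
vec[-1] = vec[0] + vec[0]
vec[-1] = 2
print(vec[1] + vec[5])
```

append vec[-1]+vec[-1] = 9+9 = 18 → [1, 9, 3, 3, 9, 18]
append 3 → [1, 9, 3, 3, 9, 18, 3]
reverse → [3, 18, 9, 3, 3, 9, 1]
pop(3) removes 3 → [3, 18, 9, 3, 9, 1]
vec[-1] = vec[0]+vec[0] = 3+3 = 6 → [3, 18, 9, 3, 9, 6]
vec[-1] = 2 → [3, 18, 9, 3, 9, 2]
vec[1]+vec[5] = 18+2 = 20

20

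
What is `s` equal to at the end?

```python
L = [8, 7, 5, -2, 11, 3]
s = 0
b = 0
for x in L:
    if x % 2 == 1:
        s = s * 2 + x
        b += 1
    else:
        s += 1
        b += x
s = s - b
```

x=8: not odd, s = 0+1 = 1; b=8
x=7: odd, s = 1*2+7 = 9; b=9
x=5: odd, s = 9*2+5 = 23; b=10
x=-2: not odd, s = 23+1 = 24; b=8
x=11: odd, s = 24*2+11 = 59; b=9
x=3: odd, s = 59*2+3 = 121; b=10
s-b = 121-10 = 111

111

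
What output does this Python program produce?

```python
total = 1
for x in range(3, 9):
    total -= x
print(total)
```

-32

x=3: total = 1-3 = -2
x=4: total = (-2)-4 = -6
x=5: total = (-6)-5 = -11
x=6: total = (-11)-6 = -17
x=7: total = (-17)-7 = -24
x=8: total = (-24)-8 = -32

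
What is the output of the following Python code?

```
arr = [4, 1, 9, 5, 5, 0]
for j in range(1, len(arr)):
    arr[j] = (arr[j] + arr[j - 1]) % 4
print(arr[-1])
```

j=1: arr[1] = (1+4)%4 = 1 → [4, 1, 9, 5, 5, 0]
j=2: arr[2] = (9+1)%4 = 2 → [4, 1, 2, 5, 5, 0]
j=3: arr[3] = (5+2)%4 = 3 → [4, 1, 2, 3, 5, 0]
j=4: arr[4] = (5+3)%4 = 0 → [4, 1, 2, 3, 0, 0]
j=5: arr[5] = (0+0)%4 = 0 → [4, 1, 2, 3, 0, 0]

0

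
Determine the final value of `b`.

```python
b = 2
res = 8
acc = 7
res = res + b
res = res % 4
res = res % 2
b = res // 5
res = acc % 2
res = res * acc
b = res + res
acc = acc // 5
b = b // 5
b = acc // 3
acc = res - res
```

0

res = 8+2 = 10
res = 10%4 = 2
res = 2%2 = 0
b = 0//5 = 0
res = 7%2 = 1
res = 1*7 = 7
b = 7+7 = 14
acc = 7//5 = 1
b = 14//5 = 2
b = 1//3 = 0
acc = 7-7 = 0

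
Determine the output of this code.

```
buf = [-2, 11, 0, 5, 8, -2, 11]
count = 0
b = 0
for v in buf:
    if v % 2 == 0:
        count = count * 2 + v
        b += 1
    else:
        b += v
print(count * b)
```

-62

v=-2: even, count = 0*2+(-2) = -2; b=1
v=11: not even; b=12
v=0: even, count = (-2)*2+0 = -4; b=13
v=5: not even; b=18
v=8: even, count = (-4)*2+8 = 0; b=19
v=-2: even, count = 0*2+(-2) = -2; b=20
v=11: not even; b=31
count*b = (-2)*31 = -62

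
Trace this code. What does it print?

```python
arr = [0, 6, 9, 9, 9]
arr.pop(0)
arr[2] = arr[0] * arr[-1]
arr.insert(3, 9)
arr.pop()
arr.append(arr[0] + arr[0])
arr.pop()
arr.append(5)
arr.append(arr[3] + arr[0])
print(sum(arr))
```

pop(0) removes 0 → [6, 9, 9, 9]
arr[2] = arr[0]*arr[-1] = 6*9 = 54 → [6, 9, 54, 9]
insert 9 at 3 → [6, 9, 54, 9, 9]
pop() removes 9 → [6, 9, 54, 9]
append arr[0]+arr[0] = 6+6 = 12 → [6, 9, 54, 9, 12]
pop() removes 12 → [6, 9, 54, 9]
append 5 → [6, 9, 54, 9, 5]
append arr[3]+arr[0] = 9+6 = 15 → [6, 9, 54, 9, 5, 15]
sum = 98

98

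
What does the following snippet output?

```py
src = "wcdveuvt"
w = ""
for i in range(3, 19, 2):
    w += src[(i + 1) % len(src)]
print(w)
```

evwdevwd

i=3: add src[4]='e' → 'e'
i=5: add src[6]='v' → 'ev'
i=7: add src[0]='w' → 'evw'
i=9: add src[2]='d' → 'evwd'
i=11: add src[4]='e' → 'evwde'
i=13: add src[6]='v' → 'evwdev'
i=15: add src[0]='w' → 'evwdevw'
i=17: add src[2]='d' → 'evwdevwd'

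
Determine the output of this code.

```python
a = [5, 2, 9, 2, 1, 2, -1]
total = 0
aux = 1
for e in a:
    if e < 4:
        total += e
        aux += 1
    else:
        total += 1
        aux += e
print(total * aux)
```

e=5: not <4, total = 0+1 = 1; aux=6
e=2: <4, total = 1+2 = 3; aux=7
e=9: not <4, total = 3+1 = 4; aux=16
e=2: <4, total = 4+2 = 6; aux=17
e=1: <4, total = 6+1 = 7; aux=18
e=2: <4, total = 7+2 = 9; aux=19
e=-1: <4, total = 9+(-1) = 8; aux=20
total*aux = 8*20 = 160

160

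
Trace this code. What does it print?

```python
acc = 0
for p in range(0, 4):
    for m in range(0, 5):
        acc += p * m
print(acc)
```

60

p=0,m=0: acc = 0+0 = 0
p=0,m=1: acc = 0+0 = 0
p=0,m=2: acc = 0+0 = 0
p=0,m=3: acc = 0+0 = 0
p=0,m=4: acc = 0+0 = 0
p=1,m=0: acc = 0+0 = 0
p=1,m=1: acc = 0+1 = 1
p=1,m=2: acc = 1+2 = 3
p=1,m=3: acc = 3+3 = 6
p=1,m=4: acc = 6+4 = 10
p=2,m=0: acc = 10+0 = 10
p=2,m=1: acc = 10+2 = 12
p=2,m=2: acc = 12+4 = 16
p=2,m=3: acc = 16+6 = 22
p=2,m=4: acc = 22+8 = 30
p=3,m=0: acc = 30+0 = 30
p=3,m=1: acc = 30+3 = 33
p=3,m=2: acc = 33+6 = 39
p=3,m=3: acc = 39+9 = 48
p=3,m=4: acc = 48+12 = 60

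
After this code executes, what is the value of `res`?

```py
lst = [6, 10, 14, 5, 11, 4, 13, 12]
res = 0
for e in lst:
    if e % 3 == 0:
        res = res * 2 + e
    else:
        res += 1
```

e=6: %3==0, res = 0*2+6 = 6
e=10: not %3==0, res = 6+1 = 7
e=14: not %3==0, res = 7+1 = 8
e=5: not %3==0, res = 8+1 = 9
e=11: not %3==0, res = 9+1 = 10
e=4: not %3==0, res = 10+1 = 11
e=13: not %3==0, res = 11+1 = 12
e=12: %3==0, res = 12*2+12 = 36

36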